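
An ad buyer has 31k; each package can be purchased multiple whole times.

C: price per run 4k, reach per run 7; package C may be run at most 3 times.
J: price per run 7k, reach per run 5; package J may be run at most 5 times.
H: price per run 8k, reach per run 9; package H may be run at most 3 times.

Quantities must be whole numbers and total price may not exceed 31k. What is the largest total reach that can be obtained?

39

This is a bounded integer knapsack.
Take 3×C and 2×H: price 28 ≤ 31, reach 3·7 + 2·9 = 39.
C has the best ratio (7/4) and is taken to its limit of 3; remaining capacity is filled optimally with the others.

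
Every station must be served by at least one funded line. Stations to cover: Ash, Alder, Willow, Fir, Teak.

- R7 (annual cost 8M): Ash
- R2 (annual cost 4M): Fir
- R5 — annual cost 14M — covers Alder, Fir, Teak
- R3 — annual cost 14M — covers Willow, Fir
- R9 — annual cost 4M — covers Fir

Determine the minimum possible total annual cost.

The greedy cost-per-new-station heuristic would pick R2, R5, R7, and R3 for 40, but a cheaper cover exists.
Choose R7, R5, and R3: together they cover Ash, Alder, Willow, Fir, Teak — every station.
Total annual cost: 8 + 14 + 14 = 36.
No cover costs less than 36.

36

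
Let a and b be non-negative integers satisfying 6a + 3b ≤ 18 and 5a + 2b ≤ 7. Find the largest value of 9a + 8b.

24

Relaxing integrality, the LP optimum is 28.00 at (a,b) = (0, 3.5), which is not an integer point.
(a,b)=(0,3): 6·0+3·3=9≤18, 5·0+2·3=6≤7, objective 24.
(a,b)=(0,2): 6·0+3·2=6≤18, 5·0+2·2=4≤7, objective 16.
The best lattice point is (0,3), giving 24.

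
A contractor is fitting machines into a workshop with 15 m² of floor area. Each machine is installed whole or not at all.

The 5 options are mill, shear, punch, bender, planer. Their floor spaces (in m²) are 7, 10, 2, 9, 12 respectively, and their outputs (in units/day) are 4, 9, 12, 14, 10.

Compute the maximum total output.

26

punch + bender: floor space 2 + 9 = 11 ≤ 15, output 12 + 14 = 26.
shear + punch: floor space 10 + 2 = 12 ≤ 15, output 9 + 12 = 21.
punch + planer: floor space 2 + 12 = 14 ≤ 15, output 12 + 10 = 22.
Best is punch and bender with total output 26.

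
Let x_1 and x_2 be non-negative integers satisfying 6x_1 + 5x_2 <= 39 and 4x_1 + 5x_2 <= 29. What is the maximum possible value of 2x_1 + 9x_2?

47

Relaxing integrality, the LP optimum is 52.20 at (x_1,x_2) = (0, 5.8), which is not an integer point.
(x_1,x_2)=(1,5): 6·1+5·5=31≤39, 4·1+5·5=29≤29, objective 47.
(x_1,x_2)=(0,5): 6·0+5·5=25≤39, 4·0+5·5=25≤29, objective 45.
No feasible integer point exceeds 47.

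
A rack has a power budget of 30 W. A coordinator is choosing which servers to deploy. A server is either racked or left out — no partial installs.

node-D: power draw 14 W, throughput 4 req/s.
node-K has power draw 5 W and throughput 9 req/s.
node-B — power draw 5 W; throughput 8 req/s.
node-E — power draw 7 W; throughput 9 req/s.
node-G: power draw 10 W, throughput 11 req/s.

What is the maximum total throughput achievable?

37

node-K + node-B + node-G: power draw 5 + 5 + 10 = 20 ≤ 30, throughput 9 + 8 + 11 = 28.
node-K + node-B + node-E + node-G: power draw 5 + 5 + 7 + 10 = 27 ≤ 30, throughput 9 + 8 + 9 + 11 = 37.
node-K + node-E + node-G: power draw 5 + 7 + 10 = 22 ≤ 30, throughput 9 + 9 + 11 = 29.
Best is node-K, node-B, node-E, and node-G with total throughput 37.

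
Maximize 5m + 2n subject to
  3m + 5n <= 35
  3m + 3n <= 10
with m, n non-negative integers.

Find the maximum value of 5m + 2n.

The continuous relaxation peaks at (3.33, 0) with value 16.67; rounding to a feasible lattice point costs some objective.
(m,n)=(3,0): 3·3+5·0=9≤35, 3·3+3·0=9≤10, objective 15.
(m,n)=(2,1): 3·2+5·1=11≤35, 3·2+3·1=9≤10, objective 12.
(m,n)=(2,0): 3·2+5·0=6≤35, 3·2+3·0=6≤10, objective 10.
The best lattice point is (3,0), giving 15.

15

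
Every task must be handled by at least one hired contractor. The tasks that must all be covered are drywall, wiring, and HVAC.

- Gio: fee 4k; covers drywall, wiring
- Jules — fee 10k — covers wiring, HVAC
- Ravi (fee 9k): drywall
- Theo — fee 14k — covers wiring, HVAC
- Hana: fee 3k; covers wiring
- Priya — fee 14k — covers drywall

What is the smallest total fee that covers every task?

Choose Gio and Jules: together they cover drywall, wiring, HVAC — every task.
Total fee: 4 + 10 = 14.
No cover costs less than 14.

14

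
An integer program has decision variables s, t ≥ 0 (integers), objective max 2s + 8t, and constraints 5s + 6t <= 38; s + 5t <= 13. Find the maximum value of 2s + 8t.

22

Relaxing integrality, the LP optimum is 23.16 at (s,t) = (5.89, 1.42), which is not an integer point.
(s,t)=(3,2): 5·3+6·2=27≤38, 1·3+5·2=13≤13, objective 22.
(s,t)=(6,1): 5·6+6·1=36≤38, 1·6+5·1=11≤13, objective 20.
(s,t)=(2,2): 5·2+6·2=22≤38, 1·2+5·2=12≤13, objective 20.
(s,t)=(5,1): 5·5+6·1=31≤38, 1·5+5·1=10≤13, objective 18.
No feasible integer point exceeds 22.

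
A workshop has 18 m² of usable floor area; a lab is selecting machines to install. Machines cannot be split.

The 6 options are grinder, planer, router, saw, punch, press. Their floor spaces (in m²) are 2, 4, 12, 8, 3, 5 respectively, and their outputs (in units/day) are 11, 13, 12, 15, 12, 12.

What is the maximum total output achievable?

Allowing fractional choices, the relaxed optimum would be about 55.5, but machines are indivisible.
grinder + planer + saw + punch: floor space 2 + 4 + 8 + 3 = 17 ≤ 18, output 11 + 13 + 15 + 12 = 51.
grinder + saw + punch + press: floor space 2 + 8 + 3 + 5 = 18 ≤ 18, output 11 + 15 + 12 + 12 = 50.
Best is grinder, planer, saw, and punch with total output 51.

51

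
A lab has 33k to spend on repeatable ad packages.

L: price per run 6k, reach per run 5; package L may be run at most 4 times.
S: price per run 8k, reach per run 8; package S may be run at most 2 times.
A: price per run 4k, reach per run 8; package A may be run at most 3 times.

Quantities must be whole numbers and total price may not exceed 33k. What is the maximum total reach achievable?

42

2×S and 3×A: price 28 ≤ 33, reach 2·8 + 3·8 = 40.
2×L, 1×S, and 3×A: price 32 ≤ 33, reach 2·5 + 1·8 + 3·8 = 42.
Best is 42.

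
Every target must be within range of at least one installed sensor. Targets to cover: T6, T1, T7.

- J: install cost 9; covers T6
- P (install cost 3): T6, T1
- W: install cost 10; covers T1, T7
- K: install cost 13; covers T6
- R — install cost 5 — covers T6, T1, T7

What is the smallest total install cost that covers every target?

5

The greedy cost-per-new-target heuristic would pick P and R for 8, but a cheaper cover exists.
R alone covers T6, T1, T7 — every target.
Total install cost: 5.
No cover costs less than 5.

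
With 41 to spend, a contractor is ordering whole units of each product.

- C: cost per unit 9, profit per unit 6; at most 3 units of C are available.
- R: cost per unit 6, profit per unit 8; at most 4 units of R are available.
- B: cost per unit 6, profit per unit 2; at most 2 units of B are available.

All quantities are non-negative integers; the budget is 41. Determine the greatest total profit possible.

40

This is a bounded integer knapsack.
1×C and 4×R: cost 33 ≤ 41, profit 1·6 + 4·8 = 38.
1×C, 4×R, and 1×B: cost 39 ≤ 41, profit 1·6 + 4·8 + 1·2 = 40.
Best is 40.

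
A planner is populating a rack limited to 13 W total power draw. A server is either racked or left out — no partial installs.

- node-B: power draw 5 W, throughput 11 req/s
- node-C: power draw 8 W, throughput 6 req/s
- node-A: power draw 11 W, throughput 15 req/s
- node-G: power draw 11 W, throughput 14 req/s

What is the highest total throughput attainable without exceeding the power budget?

17

node-B + node-C: power draw 5 + 8 = 13 ≤ 13, throughput 11 + 6 = 17.
node-A: power draw 11 ≤ 13, throughput 15.
Best is node-B and node-C with total throughput 17.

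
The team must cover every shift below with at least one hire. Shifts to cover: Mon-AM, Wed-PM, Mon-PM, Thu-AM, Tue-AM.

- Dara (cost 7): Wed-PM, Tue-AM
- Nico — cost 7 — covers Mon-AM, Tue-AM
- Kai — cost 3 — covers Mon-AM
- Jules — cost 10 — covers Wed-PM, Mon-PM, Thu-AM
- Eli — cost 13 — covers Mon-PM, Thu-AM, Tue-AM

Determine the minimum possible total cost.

17

This is a weighted set-cover instance.
The greedy cost-per-new-shift heuristic would pick Kai, Jules, and Dara for 20, but a cheaper cover exists.
Choose Nico and Jules: together they cover Mon-AM, Wed-PM, Mon-PM, Thu-AM, Tue-AM — every shift.
Total cost: 7 + 10 = 17.
No cover costs less than 17.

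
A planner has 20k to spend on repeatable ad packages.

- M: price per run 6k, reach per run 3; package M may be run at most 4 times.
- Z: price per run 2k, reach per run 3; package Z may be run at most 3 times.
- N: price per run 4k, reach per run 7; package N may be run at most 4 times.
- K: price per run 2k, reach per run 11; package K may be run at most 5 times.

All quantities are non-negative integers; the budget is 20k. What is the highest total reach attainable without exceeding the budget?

1×Z, 2×N, and 5×K: price 20 ≤ 20, reach 1·3 + 2·7 + 5·11 = 72.
3×Z, 1×N, and 5×K: price 20 ≤ 20, reach 3·3 + 1·7 + 5·11 = 71.
Best is 72.

72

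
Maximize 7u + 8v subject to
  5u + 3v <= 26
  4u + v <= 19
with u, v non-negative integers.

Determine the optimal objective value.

Relaxing integrality, the LP optimum is 69.33 at (u,v) = (0, 8.67), which is not an integer point.
(u,v)=(0,8): 5·0+3·8=24≤26, 4·0+1·8=8≤19, objective 64.
(u,v)=(1,7): 5·1+3·7=26≤26, 4·1+1·7=11≤19, objective 63.
(u,v)=(0,7): 5·0+3·7=21≤26, 4·0+1·7=7≤19, objective 56.
Maximum is 64 at (u,v)=(0,8).

64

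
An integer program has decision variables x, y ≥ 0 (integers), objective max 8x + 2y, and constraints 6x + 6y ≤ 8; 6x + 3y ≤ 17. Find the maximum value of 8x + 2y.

(x,y)=(1,0) is feasible, giving 8.
(x,y)=(0,1) is feasible, giving 2.
(x,y)=(0,0) is feasible, giving 0.
No feasible integer point exceeds 8.

8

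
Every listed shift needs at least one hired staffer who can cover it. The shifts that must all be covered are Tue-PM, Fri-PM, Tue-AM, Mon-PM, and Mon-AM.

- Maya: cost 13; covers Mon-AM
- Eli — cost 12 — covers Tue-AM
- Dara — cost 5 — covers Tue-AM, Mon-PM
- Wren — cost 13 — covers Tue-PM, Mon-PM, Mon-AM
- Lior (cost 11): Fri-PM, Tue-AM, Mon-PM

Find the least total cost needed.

This is an integer covering problem.
The greedy cost-per-new-shift heuristic would pick Dara, Wren, and Lior for 29, but a cheaper cover exists.
Choose Wren and Lior: together they cover Tue-PM, Fri-PM, Tue-AM, Mon-PM, Mon-AM — every shift.
Total cost: 13 + 11 = 24.
No cover costs less than 24.

24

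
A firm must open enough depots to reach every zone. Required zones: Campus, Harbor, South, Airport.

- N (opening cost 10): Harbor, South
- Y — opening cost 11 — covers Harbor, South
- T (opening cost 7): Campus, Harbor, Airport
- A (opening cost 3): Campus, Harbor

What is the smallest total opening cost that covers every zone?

Choose N and T: together they cover Campus, Harbor, South, Airport — every zone.
Total opening cost: 10 + 7 = 17.

17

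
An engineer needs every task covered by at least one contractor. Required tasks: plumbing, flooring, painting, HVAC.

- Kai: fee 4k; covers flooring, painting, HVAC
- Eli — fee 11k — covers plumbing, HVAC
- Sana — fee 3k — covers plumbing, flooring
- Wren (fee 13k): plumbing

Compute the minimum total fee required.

7

Choose Kai and Sana: together they cover plumbing, flooring, painting, HVAC — every task.
Total fee: 4 + 3 = 7.
No cover costs less than 7.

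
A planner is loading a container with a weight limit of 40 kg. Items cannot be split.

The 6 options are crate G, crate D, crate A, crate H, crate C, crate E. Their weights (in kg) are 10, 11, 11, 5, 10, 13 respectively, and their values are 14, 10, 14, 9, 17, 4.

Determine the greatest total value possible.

54

This is an integer program with binary decision variables.
Allowing fractional choices, the relaxed optimum would be about 57.6, but items are indivisible.
crate D + crate A + crate H + crate C: weight 11 + 11 + 5 + 10 = 37 ≤ 40, value 10 + 14 + 9 + 17 = 50.
crate G + crate A + crate H + crate C: weight 10 + 11 + 5 + 10 = 36 ≤ 40, value 14 + 14 + 9 + 17 = 54.
crate G + crate D + crate H + crate C: weight 10 + 11 + 5 + 10 = 36 ≤ 40, value 14 + 10 + 9 + 17 = 50.
Best is crate G, crate A, crate H, and crate C with total value 54.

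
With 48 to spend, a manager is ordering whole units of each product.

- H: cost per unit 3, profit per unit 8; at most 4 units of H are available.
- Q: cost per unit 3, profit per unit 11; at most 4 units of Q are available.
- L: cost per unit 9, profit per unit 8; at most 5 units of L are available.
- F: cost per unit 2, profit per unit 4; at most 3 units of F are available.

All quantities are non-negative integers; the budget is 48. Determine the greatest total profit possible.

104

Q has the best ratio (11/3); taking only Q gives at most 4×11 = 44 (stopped by the supply cap of 4).
Mixing does better — 4×H, 4×Q, 2×L, and 3×F: cost 48 ≤ 48, profit 4·8 + 4·11 + 2·8 + 3·4 = 104.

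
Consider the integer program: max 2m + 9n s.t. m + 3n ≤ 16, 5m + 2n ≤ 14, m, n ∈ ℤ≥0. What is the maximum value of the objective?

45

(m,n)=(0,5): 1·0+3·5=15≤16, 5·0+2·5=10≤14, objective 45.
(m,n)=(1,4): 1·1+3·4=13≤16, 5·1+2·4=13≤14, objective 38.
(m,n)=(0,4): 1·0+3·4=12≤16, 5·0+2·4=8≤14, objective 36.
The best lattice point is (0,5), giving 45.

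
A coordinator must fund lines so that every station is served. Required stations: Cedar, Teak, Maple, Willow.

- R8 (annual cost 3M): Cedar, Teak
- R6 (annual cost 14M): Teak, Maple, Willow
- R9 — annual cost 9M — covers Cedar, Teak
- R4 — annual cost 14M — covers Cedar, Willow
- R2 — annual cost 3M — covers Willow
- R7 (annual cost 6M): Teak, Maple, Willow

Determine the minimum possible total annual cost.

The greedy cost-per-new-station heuristic would pick R8, R2, and R7 for 12, but a cheaper cover exists.
Choose R8 and R7: together they cover Cedar, Teak, Maple, Willow — every station.
Total annual cost: 3 + 6 = 9.
No cover costs less than 9.

9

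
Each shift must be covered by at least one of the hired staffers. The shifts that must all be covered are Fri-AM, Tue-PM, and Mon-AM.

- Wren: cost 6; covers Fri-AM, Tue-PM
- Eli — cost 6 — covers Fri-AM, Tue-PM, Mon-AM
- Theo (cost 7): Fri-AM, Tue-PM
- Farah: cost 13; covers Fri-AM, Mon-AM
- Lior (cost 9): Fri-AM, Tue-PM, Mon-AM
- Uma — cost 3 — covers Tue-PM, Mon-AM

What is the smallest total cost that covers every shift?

6

Eli alone covers Fri-AM, Tue-PM, Mon-AM — every shift.
Total cost: 6.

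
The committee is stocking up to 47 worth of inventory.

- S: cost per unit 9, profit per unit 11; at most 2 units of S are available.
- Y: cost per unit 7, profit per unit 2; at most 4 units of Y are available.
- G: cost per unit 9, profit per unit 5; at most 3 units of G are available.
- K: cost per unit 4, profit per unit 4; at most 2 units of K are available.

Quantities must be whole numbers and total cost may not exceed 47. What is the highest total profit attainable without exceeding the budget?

Take 2×S, 2×G, and 2×K: cost 44 ≤ 47, profit 2·11 + 2·5 + 2·4 = 40.
S has the best ratio (11/9) and is taken to its limit of 2; remaining capacity is filled optimally with the others.

40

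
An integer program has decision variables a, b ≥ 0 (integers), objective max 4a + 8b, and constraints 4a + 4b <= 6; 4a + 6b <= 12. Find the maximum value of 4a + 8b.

8

Relaxing integrality, the LP optimum is 12.00 at (a,b) = (0, 1.5), which is not an integer point.
(a,b)=(0,1): 4·0+4·1=4≤6, 4·0+6·1=6≤12, objective 8.
(a,b)=(1,0): 4·1+4·0=4≤6, 4·1+6·0=4≤12, objective 4.
Maximum is 8 at (a,b)=(0,1).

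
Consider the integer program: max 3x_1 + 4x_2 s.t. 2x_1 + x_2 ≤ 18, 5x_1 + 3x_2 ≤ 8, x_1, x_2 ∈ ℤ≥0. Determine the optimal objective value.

Relaxing integrality, the LP optimum is 10.67 at (x_1,x_2) = (0, 2.67), which is not an integer point.
(x_1,x_2)=(0,2): 2·0+1·2=2≤18, 5·0+3·2=6≤8, objective 8.
(x_1,x_2)=(1,1): 2·1+1·1=3≤18, 5·1+3·1=8≤8, objective 7.
The best lattice point is (0,2), giving 8.

8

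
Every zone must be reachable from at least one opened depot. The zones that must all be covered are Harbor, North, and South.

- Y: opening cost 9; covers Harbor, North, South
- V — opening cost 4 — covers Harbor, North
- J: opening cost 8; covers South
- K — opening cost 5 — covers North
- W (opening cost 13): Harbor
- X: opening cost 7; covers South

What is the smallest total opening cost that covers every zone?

The greedy cost-per-new-zone heuristic would pick V and X for 11, but a cheaper cover exists.
Y alone covers Harbor, North, South — every zone.
Total opening cost: 9.
No cover costs less than 9.

9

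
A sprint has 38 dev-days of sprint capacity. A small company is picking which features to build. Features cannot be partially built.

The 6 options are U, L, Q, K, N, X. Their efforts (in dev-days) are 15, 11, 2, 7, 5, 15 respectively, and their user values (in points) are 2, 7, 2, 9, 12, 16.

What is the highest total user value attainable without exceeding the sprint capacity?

44

Allowing fractional choices, the relaxed optimum would be about 44.7, but features are indivisible.
Q + K + N + X: effort 2 + 7 + 5 + 15 = 29 ≤ 38, user value 2 + 9 + 12 + 16 = 39.
L + K + N + X: effort 11 + 7 + 5 + 15 = 38 ≤ 38, user value 7 + 9 + 12 + 16 = 44.
K + N + X: effort 7 + 5 + 15 = 27 ≤ 38, user value 9 + 12 + 16 = 37.
Best is L, K, N, and X with total user value 44.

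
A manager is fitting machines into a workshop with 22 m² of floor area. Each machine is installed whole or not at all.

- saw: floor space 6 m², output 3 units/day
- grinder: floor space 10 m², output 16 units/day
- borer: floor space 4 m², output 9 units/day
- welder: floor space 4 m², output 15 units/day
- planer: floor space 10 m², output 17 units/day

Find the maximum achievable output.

41

Allowing fractional choices, the relaxed optimum would be about 47.4, but machines are indivisible.
saw + welder + planer: floor space 6 + 4 + 10 = 20 ≤ 22, output 3 + 15 + 17 = 35.
borer + welder + planer: floor space 4 + 4 + 10 = 18 ≤ 22, output 9 + 15 + 17 = 41.
grinder + borer + welder: floor space 10 + 4 + 4 = 18 ≤ 22, output 16 + 9 + 15 = 40.
Best is borer, welder, and planer with total output 41.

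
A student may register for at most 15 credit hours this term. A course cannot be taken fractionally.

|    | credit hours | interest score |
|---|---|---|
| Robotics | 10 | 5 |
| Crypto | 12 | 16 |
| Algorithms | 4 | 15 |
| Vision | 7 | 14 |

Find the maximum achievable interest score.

This is a 0-1 knapsack instance.
Allowing fractional choices, the relaxed optimum would be about 34.3, but courses are indivisible.
Robotics + Algorithms: credit hours 10 + 4 = 14 ≤ 15, interest score 5 + 15 = 20.
Algorithms + Vision: credit hours 4 + 7 = 11 ≤ 15, interest score 15 + 14 = 29.
Best is Algorithms and Vision with total interest score 29.

29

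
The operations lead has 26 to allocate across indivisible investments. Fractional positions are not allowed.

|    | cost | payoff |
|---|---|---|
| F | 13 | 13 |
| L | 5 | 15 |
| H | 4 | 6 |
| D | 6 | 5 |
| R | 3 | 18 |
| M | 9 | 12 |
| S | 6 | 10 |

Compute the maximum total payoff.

55

Take L, R, M, and S: cost 5 + 3 + 9 + 6 = 23 ≤ 26, payoff 15 + 18 + 12 + 10 = 55.
No other feasible combination does better.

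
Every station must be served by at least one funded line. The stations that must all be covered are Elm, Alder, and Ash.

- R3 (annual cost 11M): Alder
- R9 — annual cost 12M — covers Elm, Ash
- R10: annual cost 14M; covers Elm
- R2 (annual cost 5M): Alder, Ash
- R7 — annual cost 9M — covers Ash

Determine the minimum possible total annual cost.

17

Choose R9 and R2: together they cover Elm, Alder, Ash — every station.
Total annual cost: 12 + 5 = 17.
No cover costs less than 17.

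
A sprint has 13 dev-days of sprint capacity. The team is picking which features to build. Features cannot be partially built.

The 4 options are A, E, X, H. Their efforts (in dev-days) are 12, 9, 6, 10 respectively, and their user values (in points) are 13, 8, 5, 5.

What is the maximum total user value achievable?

Treat it as a binary knapsack problem.
Allowing fractional choices, the relaxed optimum would be about 13.9, but features are indivisible.
A: effort 12 ≤ 13, user value 13.
E: effort 9 ≤ 13, user value 8.
Best is A with total user value 13.

13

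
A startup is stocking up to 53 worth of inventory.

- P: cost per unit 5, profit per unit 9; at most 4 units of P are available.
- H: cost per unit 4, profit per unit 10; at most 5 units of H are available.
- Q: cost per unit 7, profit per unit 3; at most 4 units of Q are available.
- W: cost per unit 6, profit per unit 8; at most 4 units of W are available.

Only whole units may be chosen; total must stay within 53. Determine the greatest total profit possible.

3×P, 5×H, and 3×W: cost 53 ≤ 53, profit 3·9 + 5·10 + 3·8 = 101.
4×P, 5×H, and 2×W: cost 52 ≤ 53, profit 4·9 + 5·10 + 2·8 = 102.
Best is 102.

102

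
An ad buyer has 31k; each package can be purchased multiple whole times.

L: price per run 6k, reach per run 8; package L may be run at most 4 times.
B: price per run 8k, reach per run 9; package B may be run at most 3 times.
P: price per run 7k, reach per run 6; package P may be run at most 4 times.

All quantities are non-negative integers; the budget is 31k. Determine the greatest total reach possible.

This is a bounded integer knapsack.
L has the best ratio (8/6); taking only L gives at most 4×8 = 32 (stopped by the supply cap of 4).
Mixing does better — 4×L and 1×P: price 31 ≤ 31, reach 4·8 + 1·6 = 38.

38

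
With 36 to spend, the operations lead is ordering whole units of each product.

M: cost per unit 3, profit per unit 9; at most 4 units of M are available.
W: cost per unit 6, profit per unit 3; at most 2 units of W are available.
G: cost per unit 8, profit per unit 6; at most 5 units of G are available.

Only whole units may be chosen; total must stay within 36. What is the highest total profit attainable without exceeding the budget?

This is a bounded integer knapsack.
M has the best ratio (9/3); taking only M gives at most 4×9 = 36 (stopped by the supply cap of 4).
Mixing does better — 4×M and 3×G: cost 36 ≤ 36, profit 4·9 + 3·6 = 54.

54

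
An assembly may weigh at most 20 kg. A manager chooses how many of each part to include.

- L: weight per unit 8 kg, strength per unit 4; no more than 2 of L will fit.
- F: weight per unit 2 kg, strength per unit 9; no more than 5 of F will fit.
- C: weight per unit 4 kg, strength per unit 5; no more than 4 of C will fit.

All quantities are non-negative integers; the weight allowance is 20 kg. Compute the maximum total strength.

F has the best ratio (9/2); taking only F gives at most 5×9 = 45 (stopped by the supply cap of 5).
Mixing does better — 5×F and 2×C: weight 18 ≤ 20, strength 5·9 + 2·5 = 55.

55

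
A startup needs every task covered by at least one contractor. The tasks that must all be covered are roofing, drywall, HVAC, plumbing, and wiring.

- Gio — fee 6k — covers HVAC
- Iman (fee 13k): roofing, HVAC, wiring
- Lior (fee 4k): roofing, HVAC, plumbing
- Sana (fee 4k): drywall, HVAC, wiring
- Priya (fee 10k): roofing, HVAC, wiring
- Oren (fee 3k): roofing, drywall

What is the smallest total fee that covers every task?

Choose Lior and Sana: together they cover roofing, drywall, HVAC, plumbing, wiring — every task.
Total fee: 4 + 4 = 8.
No cover costs less than 8.

8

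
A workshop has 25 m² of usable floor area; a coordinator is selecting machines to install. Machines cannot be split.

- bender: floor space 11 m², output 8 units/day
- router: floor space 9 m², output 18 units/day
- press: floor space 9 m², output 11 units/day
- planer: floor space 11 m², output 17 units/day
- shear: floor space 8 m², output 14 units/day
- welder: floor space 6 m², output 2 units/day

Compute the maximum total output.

Take router and planer: floor space 9 + 11 = 20 ≤ 25, output 18 + 17 = 35.
No other feasible combination does better.

35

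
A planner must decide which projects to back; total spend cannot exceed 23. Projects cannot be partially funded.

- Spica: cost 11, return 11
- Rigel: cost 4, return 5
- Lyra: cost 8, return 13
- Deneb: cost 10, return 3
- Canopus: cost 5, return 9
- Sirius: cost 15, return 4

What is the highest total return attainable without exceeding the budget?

29

Rigel + Lyra + Canopus: cost 4 + 8 + 5 = 17 ≤ 23, return 5 + 13 + 9 = 27.
Spica + Rigel + Lyra: cost 11 + 4 + 8 = 23 ≤ 23, return 11 + 5 + 13 = 29.
Spica + Rigel + Canopus: cost 11 + 4 + 5 = 20 ≤ 23, return 11 + 5 + 9 = 25.
Best is Spica, Rigel, and Lyra with total return 29.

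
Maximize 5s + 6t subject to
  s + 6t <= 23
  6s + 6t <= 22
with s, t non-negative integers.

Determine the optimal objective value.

18

The continuous relaxation peaks at (0, 3.67) with value 22.00; rounding to a feasible lattice point costs some objective.
(s,t)=(0,3): 1·0+6·3=18≤23, 6·0+6·3=18≤22, objective 18.
(s,t)=(1,2): 1·1+6·2=13≤23, 6·1+6·2=18≤22, objective 17.
(s,t)=(0,2): 1·0+6·2=12≤23, 6·0+6·2=12≤22, objective 12.
No feasible integer point exceeds 18.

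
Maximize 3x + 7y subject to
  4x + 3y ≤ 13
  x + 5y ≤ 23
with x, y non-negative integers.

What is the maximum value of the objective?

Relaxing integrality, the LP optimum is 30.33 at (x,y) = (0, 4.33), which is not an integer point.
(x,y)=(0,4): 4·0+3·4=12≤13, 1·0+5·4=20≤23, objective 28.
(x,y)=(1,3): 4·1+3·3=13≤13, 1·1+5·3=16≤23, objective 24.
(x,y)=(0,3): 4·0+3·3=9≤13, 1·0+5·3=15≤23, objective 21.
The best lattice point is (0,4), giving 28.

28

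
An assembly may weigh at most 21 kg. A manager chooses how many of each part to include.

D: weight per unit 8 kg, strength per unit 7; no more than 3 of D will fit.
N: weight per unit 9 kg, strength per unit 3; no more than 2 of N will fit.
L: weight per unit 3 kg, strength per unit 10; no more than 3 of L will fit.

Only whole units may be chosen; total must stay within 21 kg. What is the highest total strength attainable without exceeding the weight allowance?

37

This is a bounded integer knapsack.
1×D and 3×L: weight 17 ≤ 21, strength 1·7 + 3·10 = 37.
1×N and 3×L: weight 18 ≤ 21, strength 1·3 + 3·10 = 33.
Best is 37.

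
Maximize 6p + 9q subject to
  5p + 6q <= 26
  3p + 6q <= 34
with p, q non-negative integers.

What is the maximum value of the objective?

The continuous relaxation peaks at (0, 4.33) with value 39.00; rounding to a feasible lattice point costs some objective.
(p,q)=(0,4): 5·0+6·4=24≤26, 3·0+6·4=24≤34, objective 36.
(p,q)=(1,3): 5·1+6·3=23≤26, 3·1+6·3=21≤34, objective 33.
Maximum is 36 at (p,q)=(0,4).

36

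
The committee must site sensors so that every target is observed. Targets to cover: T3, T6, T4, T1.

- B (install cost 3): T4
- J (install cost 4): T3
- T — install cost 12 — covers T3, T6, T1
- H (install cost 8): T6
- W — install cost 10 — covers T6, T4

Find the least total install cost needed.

15

This is a weighted set-cover instance.
The greedy cost-per-new-target heuristic would pick B, J, and T for 19, but a cheaper cover exists.
Choose B and T: together they cover T3, T6, T4, T1 — every target.
Total install cost: 3 + 12 = 15.
No cover costs less than 15.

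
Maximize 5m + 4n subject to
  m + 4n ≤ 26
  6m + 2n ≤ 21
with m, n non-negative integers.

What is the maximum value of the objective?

(m,n)=(1,6): 1·1+4·6=25≤26, 6·1+2·6=18≤21, objective 29.
(m,n)=(1,5): 1·1+4·5=21≤26, 6·1+2·5=16≤21, objective 25.
(m,n)=(0,6): 1·0+4·6=24≤26, 6·0+2·6=12≤21, objective 24.
The best lattice point is (1,6), giving 29.

29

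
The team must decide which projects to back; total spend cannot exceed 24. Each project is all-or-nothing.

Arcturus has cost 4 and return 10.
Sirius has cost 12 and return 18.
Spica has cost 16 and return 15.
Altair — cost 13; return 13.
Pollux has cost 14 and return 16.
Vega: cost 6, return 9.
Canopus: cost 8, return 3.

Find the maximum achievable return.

Allowing fractional choices, the relaxed optimum would be about 39.3, but projects are indivisible.
Arcturus + Pollux + Vega: cost 4 + 14 + 6 = 24 ≤ 24, return 10 + 16 + 9 = 35.
Arcturus + Sirius + Vega: cost 4 + 12 + 6 = 22 ≤ 24, return 10 + 18 + 9 = 37.
Best is Arcturus, Sirius, and Vega with total return 37.

37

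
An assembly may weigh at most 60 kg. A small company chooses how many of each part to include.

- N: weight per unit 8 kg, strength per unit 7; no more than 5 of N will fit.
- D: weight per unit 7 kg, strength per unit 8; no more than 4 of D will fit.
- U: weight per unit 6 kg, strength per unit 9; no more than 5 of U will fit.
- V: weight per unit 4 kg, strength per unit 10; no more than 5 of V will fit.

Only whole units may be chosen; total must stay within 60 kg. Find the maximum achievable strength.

103

V has the best ratio (10/4); taking only V gives at most 5×10 = 50 (stopped by the supply cap of 5).
Mixing does better — 1×D, 5×U, and 5×V: weight 57 ≤ 60, strength 1·8 + 5·9 + 5·10 = 103.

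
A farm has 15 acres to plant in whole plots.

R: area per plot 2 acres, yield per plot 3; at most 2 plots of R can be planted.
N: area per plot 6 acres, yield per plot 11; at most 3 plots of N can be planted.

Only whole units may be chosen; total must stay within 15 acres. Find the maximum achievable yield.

This is a bounded integer knapsack.
Take 1×R and 2×N: area 14 ≤ 15, yield 1·3 + 2·11 = 25.
No other integer combination yields more.

25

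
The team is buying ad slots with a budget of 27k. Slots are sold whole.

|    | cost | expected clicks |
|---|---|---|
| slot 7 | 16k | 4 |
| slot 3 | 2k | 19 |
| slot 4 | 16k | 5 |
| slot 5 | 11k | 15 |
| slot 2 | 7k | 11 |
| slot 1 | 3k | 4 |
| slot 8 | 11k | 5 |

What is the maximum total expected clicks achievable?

slot 3 + slot 5 + slot 2: cost 2 + 11 + 7 = 20 ≤ 27, expected clicks 19 + 15 + 11 = 45.
slot 3 + slot 5 + slot 1 + slot 8: cost 2 + 11 + 3 + 11 = 27 ≤ 27, expected clicks 19 + 15 + 4 + 5 = 43.
slot 3 + slot 5 + slot 2 + slot 1: cost 2 + 11 + 7 + 3 = 23 ≤ 27, expected clicks 19 + 15 + 11 + 4 = 49.
Best is slot 3, slot 5, slot 2, and slot 1 with total expected clicks 49.

49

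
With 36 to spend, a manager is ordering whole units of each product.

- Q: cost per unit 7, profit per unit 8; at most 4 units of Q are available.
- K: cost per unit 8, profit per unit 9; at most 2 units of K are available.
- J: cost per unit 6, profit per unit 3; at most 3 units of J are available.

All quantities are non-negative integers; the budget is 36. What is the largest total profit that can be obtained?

This is a bounded integer knapsack.
Q has the best ratio (8/7); taking only Q gives at most 4×8 = 32 (stopped by the supply cap of 4).
Mixing does better — 4×Q and 1×K: cost 36 ≤ 36, profit 4·8 + 1·9 = 41.

41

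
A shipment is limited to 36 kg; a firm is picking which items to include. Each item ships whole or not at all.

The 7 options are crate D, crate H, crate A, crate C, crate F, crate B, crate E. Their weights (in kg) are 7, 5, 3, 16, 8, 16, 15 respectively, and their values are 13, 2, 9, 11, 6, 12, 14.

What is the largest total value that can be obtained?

Allowing fractional choices, the relaxed optimum would be about 44.2, but items are indivisible.
crate D + crate A + crate C + crate F: weight 7 + 3 + 16 + 8 = 34 ≤ 36, value 13 + 9 + 11 + 6 = 39.
crate D + crate A + crate F + crate B: weight 7 + 3 + 8 + 16 = 34 ≤ 36, value 13 + 9 + 6 + 12 = 40.
crate D + crate A + crate F + crate E: weight 7 + 3 + 8 + 15 = 33 ≤ 36, value 13 + 9 + 6 + 14 = 42.
Best is crate D, crate A, crate F, and crate E with total value 42.

42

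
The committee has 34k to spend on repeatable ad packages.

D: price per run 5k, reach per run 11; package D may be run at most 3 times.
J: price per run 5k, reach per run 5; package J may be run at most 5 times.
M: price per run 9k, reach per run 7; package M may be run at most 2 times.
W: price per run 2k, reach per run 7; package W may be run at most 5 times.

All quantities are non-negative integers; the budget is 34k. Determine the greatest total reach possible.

This is a bounded integer knapsack.
W has the best ratio (7/2); taking only W gives at most 5×7 = 35 (stopped by the supply cap of 5).
Mixing does better — 3×D, 1×M, and 5×W: price 34 ≤ 34, reach 3·11 + 1·7 + 5·7 = 75.

75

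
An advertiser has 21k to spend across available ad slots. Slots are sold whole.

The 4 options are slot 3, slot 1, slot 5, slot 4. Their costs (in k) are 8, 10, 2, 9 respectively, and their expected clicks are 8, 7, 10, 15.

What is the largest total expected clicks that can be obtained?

Take slot 3, slot 5, and slot 4: cost 8 + 2 + 9 = 19 ≤ 21, expected clicks 8 + 10 + 15 = 33.
No other feasible combination does better.

33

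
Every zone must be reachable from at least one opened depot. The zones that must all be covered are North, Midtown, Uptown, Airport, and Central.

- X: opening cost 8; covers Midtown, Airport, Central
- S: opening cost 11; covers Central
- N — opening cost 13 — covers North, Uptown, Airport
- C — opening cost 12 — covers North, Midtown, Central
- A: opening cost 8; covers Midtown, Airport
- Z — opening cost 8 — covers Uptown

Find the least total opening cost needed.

Choose X and N: together they cover North, Midtown, Uptown, Airport, Central — every zone.
Total opening cost: 8 + 13 = 21.
No cover costs less than 21.

21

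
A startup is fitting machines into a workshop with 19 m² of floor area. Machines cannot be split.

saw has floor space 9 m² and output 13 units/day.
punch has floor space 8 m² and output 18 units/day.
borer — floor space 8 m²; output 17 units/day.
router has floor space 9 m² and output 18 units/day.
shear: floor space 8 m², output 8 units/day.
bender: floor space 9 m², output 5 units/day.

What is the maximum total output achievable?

This is a 0-1 knapsack instance.
Allowing fractional choices, the relaxed optimum would be about 41.0, but machines are indivisible.
punch + router: floor space 8 + 9 = 17 ≤ 19, output 18 + 18 = 36.
punch + borer: floor space 8 + 8 = 16 ≤ 19, output 18 + 17 = 35.
borer + router: floor space 8 + 9 = 17 ≤ 19, output 17 + 18 = 35.
Best is punch and router with total output 36.

36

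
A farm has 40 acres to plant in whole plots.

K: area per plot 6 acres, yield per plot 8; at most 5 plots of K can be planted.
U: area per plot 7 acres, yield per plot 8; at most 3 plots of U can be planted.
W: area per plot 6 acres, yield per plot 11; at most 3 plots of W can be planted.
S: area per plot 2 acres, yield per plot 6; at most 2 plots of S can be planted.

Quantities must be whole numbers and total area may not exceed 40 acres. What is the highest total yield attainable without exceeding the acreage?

69

Take 3×K, 3×W, and 2×S: area 40 ≤ 40, yield 3·8 + 3·11 + 2·6 = 69.
S has the best ratio (6/2) and is taken to its limit of 2; remaining capacity is filled optimally with the others.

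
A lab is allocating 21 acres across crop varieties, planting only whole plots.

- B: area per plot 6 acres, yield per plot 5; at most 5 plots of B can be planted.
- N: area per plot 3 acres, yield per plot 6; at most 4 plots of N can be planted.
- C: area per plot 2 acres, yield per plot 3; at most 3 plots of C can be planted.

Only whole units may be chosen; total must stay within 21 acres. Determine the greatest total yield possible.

33

Take 4×N and 3×C: area 18 ≤ 21, yield 4·6 + 3·3 = 33.
N has the best ratio (6/3) and is taken to its limit of 4; remaining capacity is filled optimally with the others.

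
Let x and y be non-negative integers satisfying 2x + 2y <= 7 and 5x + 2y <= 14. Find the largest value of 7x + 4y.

Relaxing integrality, the LP optimum is 21.00 at (x,y) = (2.33, 1.17), which is not an integer point.
(x,y)=(2,1): 2·2+2·1=6≤7, 5·2+2·1=12≤14, objective 18.
(x,y)=(1,2): 2·1+2·2=6≤7, 5·1+2·2=9≤14, objective 15.
(x,y)=(2,0): 2·2+2·0=4≤7, 5·2+2·0=10≤14, objective 14.
The best lattice point is (2,1), giving 18.

18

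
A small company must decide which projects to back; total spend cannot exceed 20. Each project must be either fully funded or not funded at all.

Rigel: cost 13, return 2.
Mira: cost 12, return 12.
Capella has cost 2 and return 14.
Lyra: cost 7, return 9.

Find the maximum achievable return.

26

Treat it as a binary knapsack problem.
Allowing fractional choices, the relaxed optimum would be about 34.0, but projects are indivisible.
Capella + Lyra: cost 2 + 7 = 9 ≤ 20, return 14 + 9 = 23.
Mira + Capella: cost 12 + 2 = 14 ≤ 20, return 12 + 14 = 26.
Mira + Lyra: cost 12 + 7 = 19 ≤ 20, return 12 + 9 = 21.
Best is Mira and Capella with total return 26.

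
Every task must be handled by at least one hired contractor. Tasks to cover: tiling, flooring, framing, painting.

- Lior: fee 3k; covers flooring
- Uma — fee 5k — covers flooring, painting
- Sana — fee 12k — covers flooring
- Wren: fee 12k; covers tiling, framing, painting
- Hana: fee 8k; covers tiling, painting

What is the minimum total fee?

The greedy cost-per-new-task heuristic would pick Uma and Wren for 17, but a cheaper cover exists.
Choose Lior and Wren: together they cover tiling, flooring, framing, painting — every task.
Total fee: 3 + 12 = 15.
No cover costs less than 15.

15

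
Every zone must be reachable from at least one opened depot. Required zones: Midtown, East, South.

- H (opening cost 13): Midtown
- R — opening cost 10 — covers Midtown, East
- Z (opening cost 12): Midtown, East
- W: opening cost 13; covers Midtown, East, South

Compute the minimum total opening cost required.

This is a weighted set-cover instance.
W alone covers Midtown, East, South — every zone.
Total opening cost: 13.
No cover costs less than 13.

13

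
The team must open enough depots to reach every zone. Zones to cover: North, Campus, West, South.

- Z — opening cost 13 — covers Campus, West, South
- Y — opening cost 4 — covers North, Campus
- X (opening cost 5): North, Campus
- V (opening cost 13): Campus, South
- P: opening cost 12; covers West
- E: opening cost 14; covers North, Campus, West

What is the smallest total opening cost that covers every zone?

17

Choose Z and Y: together they cover North, Campus, West, South — every zone.
Total opening cost: 13 + 4 = 17.
No cover costs less than 17.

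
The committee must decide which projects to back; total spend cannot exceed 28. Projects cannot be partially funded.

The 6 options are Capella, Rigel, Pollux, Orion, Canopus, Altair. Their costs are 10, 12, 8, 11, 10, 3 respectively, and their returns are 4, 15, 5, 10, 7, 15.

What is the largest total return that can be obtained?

Take Rigel, Orion, and Altair: cost 12 + 11 + 3 = 26 ≤ 28, return 15 + 10 + 15 = 40.
No other feasible combination does better.

40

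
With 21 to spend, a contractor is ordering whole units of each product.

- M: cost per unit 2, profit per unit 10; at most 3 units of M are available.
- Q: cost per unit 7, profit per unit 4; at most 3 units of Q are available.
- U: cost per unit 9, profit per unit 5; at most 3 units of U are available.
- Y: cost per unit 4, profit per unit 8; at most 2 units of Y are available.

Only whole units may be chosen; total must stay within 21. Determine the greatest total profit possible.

Take 3×M, 1×Q, and 2×Y: cost 21 ≤ 21, profit 3·10 + 1·4 + 2·8 = 50.
M has the best ratio (10/2) and is taken to its limit of 3; remaining capacity is filled optimally with the others.

50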